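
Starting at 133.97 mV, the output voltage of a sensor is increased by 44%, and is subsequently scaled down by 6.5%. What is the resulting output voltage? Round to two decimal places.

44% increase: 133.97 × 1.44 = 192.9168.
After the 6.5% decrease: 192.9168 × 0.935 = 180.377208 ≈ 180.38.

180.38 mV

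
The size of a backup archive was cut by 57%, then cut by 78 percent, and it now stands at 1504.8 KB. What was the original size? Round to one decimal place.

Undoing the 78% decrease: 1504.8 ÷ 0.22 = 6840.
Undoing the 57% decrease: 6840 ÷ 0.43 ≈ 15907.0 KB.

15907.0 KB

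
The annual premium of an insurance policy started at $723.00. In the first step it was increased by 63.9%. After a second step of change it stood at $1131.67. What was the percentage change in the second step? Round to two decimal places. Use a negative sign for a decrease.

-4.50%

After the first step: $723.00 × 1.639 = $1184.997.
Second-step multiplier: $1131.67 ÷ $1184.997 ≈ 0.954998.
That is a change of -4.50%.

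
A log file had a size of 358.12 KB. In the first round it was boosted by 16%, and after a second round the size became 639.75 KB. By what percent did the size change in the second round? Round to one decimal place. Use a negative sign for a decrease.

54.0%

After the first round: 358.12 × 1.16 = 415.4192.
Second-round multiplier: 639.75 ÷ 415.4192 ≈ 1.54001.
That is a change of 54.0%.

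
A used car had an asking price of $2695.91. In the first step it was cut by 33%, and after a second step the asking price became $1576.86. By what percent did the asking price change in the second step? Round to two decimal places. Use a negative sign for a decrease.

After the first step: $2695.91 × 0.67 = $1806.2597.
Second-step multiplier: $1576.86 ÷ $1806.2597 ≈ 0.872997.
That is a change of -12.70%.

-12.70%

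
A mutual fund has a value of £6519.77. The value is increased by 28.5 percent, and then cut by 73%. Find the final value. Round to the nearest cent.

Each change multiplies by a factor: 1.285 × 0.27 = 0.34695.
£6519.77 × 0.34695 = £2262.0342015 ≈ £2262.03.

£2262.03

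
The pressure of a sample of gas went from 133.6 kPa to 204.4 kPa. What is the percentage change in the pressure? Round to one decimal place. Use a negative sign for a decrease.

Change: 204.4 − 133.6 = 70.8.
Relative to the original: 70.8 ÷ 133.6 ≈ 53.0%.

53.0%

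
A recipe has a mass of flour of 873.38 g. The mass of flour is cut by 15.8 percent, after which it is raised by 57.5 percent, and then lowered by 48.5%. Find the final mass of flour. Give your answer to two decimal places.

Apply the 15.8% decrease: 873.38 × 0.842 = 735.38596.
57.5% increase: 735.38596 × 1.575 = 1158.232887.
After the 48.5% decrease: 1158.232887 × 0.515 = 596.489936805 ≈ 596.49.

596.49 g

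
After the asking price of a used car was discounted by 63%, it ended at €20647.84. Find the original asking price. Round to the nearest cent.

€55804.97

The overall multiplier applied was 0.37.
So the original asking price was €20647.84 ÷ 0.37 ≈ €55804.97.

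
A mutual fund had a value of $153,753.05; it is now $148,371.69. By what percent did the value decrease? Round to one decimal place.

3.5%

Change: $148,371.69 − $153,753.05 = -$5,381.36.
Relative to the original: -$5,381.36 ÷ $153,753.05 ≈ -3.5%.
So the value decreased by 3.5%.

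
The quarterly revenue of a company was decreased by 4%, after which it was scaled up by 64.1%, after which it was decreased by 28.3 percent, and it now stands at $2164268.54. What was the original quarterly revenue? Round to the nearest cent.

Undoing the 28.3% decrease: $2164268.54 ÷ 0.717 ≈ $3018505.634589.
Undoing the 64.1% increase: $3018505.634589 ÷ 1.641 ≈ $1839430.612181.
Undoing the 4% decrease: $1839430.612181 ÷ 0.96 ≈ $1916073.55.

$1916073.55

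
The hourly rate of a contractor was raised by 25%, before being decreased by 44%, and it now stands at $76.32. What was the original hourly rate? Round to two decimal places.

$109.03

The overall multiplier applied was 1.25 × 0.56 = 0.7.
So the original hourly rate was $76.32 ÷ 0.7 ≈ $109.03.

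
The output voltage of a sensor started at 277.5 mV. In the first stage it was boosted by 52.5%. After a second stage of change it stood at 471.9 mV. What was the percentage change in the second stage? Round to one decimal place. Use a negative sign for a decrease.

11.5%

After the first stage: 277.5 × 1.525 = 423.1875.
Second-stage multiplier: 471.9 ÷ 423.1875 ≈ 1.11511.
That is a change of 11.5%.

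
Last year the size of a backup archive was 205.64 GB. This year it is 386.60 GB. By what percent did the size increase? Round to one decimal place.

88.0%

Change: 386.60 − 205.64 = 180.96.
Relative to the original: 180.96 ÷ 205.64 ≈ 88.0%.
So the size increased by 88.0%.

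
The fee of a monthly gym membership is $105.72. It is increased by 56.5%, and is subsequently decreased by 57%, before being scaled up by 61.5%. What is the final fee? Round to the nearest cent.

Each change multiplies by a factor: 1.565 × 0.43 × 1.615 = 1.08681425.
$105.72 × 1.08681425 = $114.89800251 ≈ $114.90.

$114.90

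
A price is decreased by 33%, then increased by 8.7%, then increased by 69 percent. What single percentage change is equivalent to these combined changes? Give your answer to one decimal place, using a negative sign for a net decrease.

23.1%

A 33% decrease multiplies by 0.67.
Then an 8.7% increase: 0.67 × 1.087 = 0.72829.
Then a 69% increase: 0.72829 × 1.69 = 1.2308101.
Overall factor 1.2308101, i.e. 23.1%.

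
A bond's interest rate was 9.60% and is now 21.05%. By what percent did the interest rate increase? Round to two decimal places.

The change is 21.05 − 9.60 = 11.45 percentage points.
Relative to the original 9.60%, that is 11.45 ÷ 9.60 ≈ 119.27%.
So the interest rate rose by 119.27%.

119.27%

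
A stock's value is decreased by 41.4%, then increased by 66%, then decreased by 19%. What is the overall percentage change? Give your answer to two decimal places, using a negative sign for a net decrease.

The combined multiplier is 0.586 × 1.66 × 0.81 = 0.7879356.
That corresponds to a decrease of 21.21%.

-21.21%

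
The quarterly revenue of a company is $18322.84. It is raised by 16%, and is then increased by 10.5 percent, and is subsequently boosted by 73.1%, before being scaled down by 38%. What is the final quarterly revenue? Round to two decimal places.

$25205.88

16% increase: $18322.84 × 1.16 = $21254.4944.
After the 10.5% increase: $21254.4944 × 1.105 = $23486.216312.
After the 73.1% increase: $23486.216312 × 1.731 = $40654.640436072.
38% decrease: $40654.640436072 × 0.62 = $25205.87707036464 ≈ $25205.88.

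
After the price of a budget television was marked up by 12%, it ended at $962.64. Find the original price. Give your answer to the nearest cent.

The overall multiplier applied was 1.12.
So the original price was $962.64 ÷ 1.12 = $859.50.

$859.50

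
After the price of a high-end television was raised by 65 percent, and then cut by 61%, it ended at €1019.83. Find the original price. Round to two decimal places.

Undoing the 61% decrease: €1019.83 ÷ 0.39 ≈ €2614.948718.
Undoing the 65% increase: €2614.948718 ÷ 1.65 ≈ €1584.82.

€1584.82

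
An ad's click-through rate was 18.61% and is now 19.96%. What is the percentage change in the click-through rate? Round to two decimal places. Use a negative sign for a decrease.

7.25%

The change is 19.96 − 18.61 = 1.35 percentage points.
Relative to the original 18.61%, that is 1.35 ÷ 18.61 ≈ 7.25%.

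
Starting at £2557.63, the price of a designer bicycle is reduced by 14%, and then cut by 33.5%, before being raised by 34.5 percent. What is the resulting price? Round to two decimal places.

£1967.34

14% decrease: £2557.63 × 0.86 = £2199.5618.
33.5% decrease: £2199.5618 × 0.665 = £1462.708597.
34.5% increase: £1462.708597 × 1.345 = £1967.343062965 ≈ £1967.34.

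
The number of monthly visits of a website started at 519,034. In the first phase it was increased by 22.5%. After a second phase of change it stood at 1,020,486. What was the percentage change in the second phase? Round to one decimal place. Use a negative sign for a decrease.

After the first phase: 519,034 × 1.225 = 635816.65.
Second-phase multiplier: 1,020,486 ÷ 635816.65 ≈ 1.605.
That is a change of 60.5%.

60.5%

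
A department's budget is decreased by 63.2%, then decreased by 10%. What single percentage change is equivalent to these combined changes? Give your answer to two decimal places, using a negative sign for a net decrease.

A 63.2% decrease multiplies by 0.368.
Then a 10% decrease: 0.368 × 0.9 = 0.3312.
Overall factor 0.3312, i.e. -66.88%.

-66.88%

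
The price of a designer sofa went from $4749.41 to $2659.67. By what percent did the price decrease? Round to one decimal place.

Change: $2659.67 − $4749.41 = -$2089.74.
Relative to the original: -$2089.74 ÷ $4749.41 ≈ -44.0%.
So the price decreased by 44.0%.

44.0%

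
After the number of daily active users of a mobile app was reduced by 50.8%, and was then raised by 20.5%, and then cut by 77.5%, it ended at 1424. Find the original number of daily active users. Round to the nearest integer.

Undoing the 77.5% decrease: 1424 ÷ 0.225 ≈ 6328.888889.
Undoing the 20.5% increase: 6328.888889 ÷ 1.205 ≈ 5252.189949.
Undoing the 50.8% decrease: 5252.189949 ÷ 0.492 ≈ 10675.

10675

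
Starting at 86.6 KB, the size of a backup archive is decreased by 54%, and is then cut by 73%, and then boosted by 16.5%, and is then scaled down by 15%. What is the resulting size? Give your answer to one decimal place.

10.7 KB

After the 54% decrease: 86.6 × 0.46 = 39.836.
73% decrease: 39.836 × 0.27 = 10.75572.
Apply the 16.5% increase: 10.75572 × 1.165 = 12.5304138.
15% decrease: 12.5304138 × 0.85 = 10.65085173 ≈ 10.7.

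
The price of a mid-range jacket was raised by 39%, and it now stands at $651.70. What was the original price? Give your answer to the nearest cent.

The overall multiplier applied was 1.39.
So the original price was $651.70 ÷ 1.39 ≈ $468.85.

$468.85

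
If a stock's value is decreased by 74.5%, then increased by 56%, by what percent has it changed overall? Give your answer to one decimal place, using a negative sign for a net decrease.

The combined multiplier is 0.255 × 1.56 = 0.3978.
That corresponds to a decrease of 60.2%.

-60.2%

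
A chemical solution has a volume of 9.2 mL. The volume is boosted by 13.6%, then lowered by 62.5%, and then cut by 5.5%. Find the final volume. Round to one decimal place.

After the 13.6% increase: 9.2 × 1.136 = 10.4512.
After the 62.5% decrease: 10.4512 × 0.375 = 3.9192.
After the 5.5% decrease: 3.9192 × 0.945 = 3.703644 ≈ 3.7.

3.7 mL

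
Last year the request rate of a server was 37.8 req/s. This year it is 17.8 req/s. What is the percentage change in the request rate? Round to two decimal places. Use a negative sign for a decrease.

Change: 17.8 − 37.8 = -20.0.
Relative to the original: -20.0 ÷ 37.8 ≈ -52.91%.

-52.91%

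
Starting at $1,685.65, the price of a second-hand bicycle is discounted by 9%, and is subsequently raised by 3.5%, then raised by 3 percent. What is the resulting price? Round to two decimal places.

$1,635.26

9% decrease: $1,685.65 × 0.91 = $1533.9415.
Apply the 3.5% increase: $1533.9415 × 1.035 = $1587.6294525.
After the 3% increase: $1587.6294525 × 1.03 = $1635.258336075 ≈ $1,635.26.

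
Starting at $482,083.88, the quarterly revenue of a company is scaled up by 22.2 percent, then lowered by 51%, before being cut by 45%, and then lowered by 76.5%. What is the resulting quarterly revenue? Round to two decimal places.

$37,309.59

Each change multiplies by a factor: 1.222 × 0.49 × 0.55 × 0.235 = 0.077392315.
$482,083.88 × 0.077392315 = $37309.5874973822 ≈ $37,309.59.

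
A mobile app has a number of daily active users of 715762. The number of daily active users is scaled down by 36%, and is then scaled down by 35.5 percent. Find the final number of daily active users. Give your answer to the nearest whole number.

Apply the 36% decrease: 715762 × 0.64 = 458087.68.
35.5% decrease: 458087.68 × 0.645 = 295466.5536 ≈ 295467.

295467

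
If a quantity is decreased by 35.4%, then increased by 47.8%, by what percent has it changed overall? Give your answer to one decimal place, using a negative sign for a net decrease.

-4.5%

A 35.4% decrease multiplies by 0.646.
Then a 47.8% increase: 0.646 × 1.478 = 0.954788.
Overall factor 0.954788, i.e. -4.5%.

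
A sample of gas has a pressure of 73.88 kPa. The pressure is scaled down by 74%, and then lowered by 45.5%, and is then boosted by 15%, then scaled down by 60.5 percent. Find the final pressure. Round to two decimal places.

4.76 kPa

74% decrease: 73.88 × 0.26 = 19.2088.
45.5% decrease: 19.2088 × 0.545 = 10.468796.
After the 15% increase: 10.468796 × 1.15 = 12.0391154.
After the 60.5% decrease: 12.0391154 × 0.395 = 4.755450583 ≈ 4.76.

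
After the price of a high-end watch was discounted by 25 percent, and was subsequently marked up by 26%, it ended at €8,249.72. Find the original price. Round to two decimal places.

Undoing the 26% increase: €8,249.72 ÷ 1.26 ≈ €6547.396825.
Undoing the 25% decrease: €6547.396825 ÷ 0.75 ≈ €8,729.86.

€8,729.86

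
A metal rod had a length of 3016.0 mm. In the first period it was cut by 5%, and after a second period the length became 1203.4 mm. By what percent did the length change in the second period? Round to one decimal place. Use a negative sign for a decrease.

-58.0%

After the first period: 3016.0 × 0.95 = 2865.2.
Second-period multiplier: 1203.4 ÷ 2865.2 ≈ 0.42001.
That is a change of -58.0%.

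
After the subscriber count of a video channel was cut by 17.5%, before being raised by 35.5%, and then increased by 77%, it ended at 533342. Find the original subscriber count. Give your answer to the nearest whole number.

269550

Undoing the 77% increase: 533342 ÷ 1.77 ≈ 301323.163842.
Undoing the 35.5% increase: 301323.163842 ÷ 1.355 ≈ 222378.718703.
Undoing the 17.5% decrease: 222378.718703 ÷ 0.825 ≈ 269550.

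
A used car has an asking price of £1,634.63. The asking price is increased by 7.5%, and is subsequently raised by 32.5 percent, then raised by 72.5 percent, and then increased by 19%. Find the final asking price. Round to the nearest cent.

£4,779.47

Each change multiplies by a factor: 1.075 × 1.325 × 1.725 × 1.19 = 2.92388578125.
£1,634.63 × 2.92388578125 = £4779.4714146046875 ≈ £4,779.47.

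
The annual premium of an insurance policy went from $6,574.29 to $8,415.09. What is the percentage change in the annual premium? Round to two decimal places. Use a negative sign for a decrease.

Change: $8,415.09 − $6,574.29 = $1,840.80.
Relative to the original: $1,840.80 ÷ $6,574.29 ≈ 28.00%.

28.00%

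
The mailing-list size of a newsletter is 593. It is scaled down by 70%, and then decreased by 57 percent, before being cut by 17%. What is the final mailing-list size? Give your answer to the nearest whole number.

Each change multiplies by a factor: 0.3 × 0.43 × 0.83 = 0.10707.
593 × 0.10707 = 63.49251 ≈ 63.

63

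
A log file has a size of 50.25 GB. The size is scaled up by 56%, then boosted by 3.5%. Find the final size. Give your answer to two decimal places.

Each change multiplies by a factor: 1.56 × 1.035 = 1.6146.
50.25 × 1.6146 = 81.13365 ≈ 81.13.

81.13 GB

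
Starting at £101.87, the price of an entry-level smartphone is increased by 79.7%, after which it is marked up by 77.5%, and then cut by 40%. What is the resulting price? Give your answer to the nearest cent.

£194.96

Apply the 79.7% increase: £101.87 × 1.797 = £183.06039.
77.5% increase: £183.06039 × 1.775 = £324.93219225.
After the 40% decrease: £324.93219225 × 0.6 = £194.95931535 ≈ £194.96.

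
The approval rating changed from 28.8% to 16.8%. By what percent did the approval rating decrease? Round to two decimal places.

The change is 16.8 − 28.8 = -12.0 percentage points.
Relative to the original 28.8%, that is -12.0 ÷ 28.8 ≈ -41.67%.
So the approval rating fell by 41.67%.

41.67%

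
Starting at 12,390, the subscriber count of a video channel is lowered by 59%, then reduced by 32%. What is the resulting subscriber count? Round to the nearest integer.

Each change multiplies by a factor: 0.41 × 0.68 = 0.2788.
12,390 × 0.2788 = 3454.332 ≈ 3,454.

3,454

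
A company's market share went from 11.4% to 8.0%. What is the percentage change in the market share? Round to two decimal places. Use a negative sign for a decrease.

-29.82%

The change is 8.0 − 11.4 = -3.4 percentage points.
Relative to the original 11.4%, that is -3.4 ÷ 11.4 ≈ -29.82%.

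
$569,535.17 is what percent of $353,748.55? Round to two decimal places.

161.00%

$569,535.17 ÷ $353,748.55 ≈ 161.00%.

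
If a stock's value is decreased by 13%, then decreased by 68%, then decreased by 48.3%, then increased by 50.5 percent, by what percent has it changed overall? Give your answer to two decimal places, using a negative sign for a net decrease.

A 13% decrease multiplies by 0.87.
Then a 68% decrease: 0.87 × 0.32 = 0.2784.
Then a 48.3% decrease: 0.2784 × 0.517 = 0.1439328.
Then a 50.5% increase: 0.1439328 × 1.505 = 0.216618864.
Overall factor 0.216618864, i.e. -78.34%.

-78.34%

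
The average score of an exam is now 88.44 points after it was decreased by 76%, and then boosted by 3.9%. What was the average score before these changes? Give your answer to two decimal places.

354.67 points

Undoing the 3.9% increase: 88.44 ÷ 1.039 ≈ 85.120308.
Undoing the 76% decrease: 85.120308 ÷ 0.24 ≈ 354.67 points.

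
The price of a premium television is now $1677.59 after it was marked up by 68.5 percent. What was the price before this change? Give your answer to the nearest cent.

The overall multiplier applied was 1.685.
So the original price was $1677.59 ÷ 1.685 ≈ $995.60.

$995.60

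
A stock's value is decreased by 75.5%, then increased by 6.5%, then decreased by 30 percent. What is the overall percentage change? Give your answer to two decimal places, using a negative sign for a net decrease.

The combined multiplier is 0.245 × 1.065 × 0.7 = 0.1826475.
That corresponds to a decrease of 81.74%.

-81.74%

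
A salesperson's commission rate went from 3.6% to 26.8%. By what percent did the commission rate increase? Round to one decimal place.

The change is 26.8 − 3.6 = 23.2 percentage points.
Relative to the original 3.6%, that is 23.2 ÷ 3.6 ≈ 644.4%.
So the commission rate rose by 644.4%.

644.4%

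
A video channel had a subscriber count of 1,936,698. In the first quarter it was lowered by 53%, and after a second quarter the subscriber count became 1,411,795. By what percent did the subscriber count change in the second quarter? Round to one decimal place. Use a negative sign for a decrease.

55.1%

After the first quarter: 1,936,698 × 0.47 = 910248.06.
Second-quarter multiplier: 1,411,795 ÷ 910248.06 ≈ 1.551.
That is a change of 55.1%.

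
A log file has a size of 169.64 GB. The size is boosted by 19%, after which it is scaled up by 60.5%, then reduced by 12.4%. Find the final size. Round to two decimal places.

Each change multiplies by a factor: 1.19 × 1.605 × 0.876 = 1.6731162.
169.64 × 1.6731162 = 283.827432168 ≈ 283.83.

283.83 GB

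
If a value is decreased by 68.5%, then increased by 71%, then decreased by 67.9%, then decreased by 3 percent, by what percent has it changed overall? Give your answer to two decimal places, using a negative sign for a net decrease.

A 68.5% decrease multiplies by 0.315.
Then a 71% increase: 0.315 × 1.71 = 0.53865.
Then a 67.9% decrease: 0.53865 × 0.321 = 0.17290665.
Then a 3% decrease: 0.17290665 × 0.97 = 0.1677194505.
Overall factor 0.1677194505, i.e. -83.23%.

-83.23%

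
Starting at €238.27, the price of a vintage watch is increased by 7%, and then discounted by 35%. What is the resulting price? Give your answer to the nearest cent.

€165.72

After the 7% increase: €238.27 × 1.07 = €254.9489.
After the 35% decrease: €254.9489 × 0.65 = €165.716785 ≈ €165.72.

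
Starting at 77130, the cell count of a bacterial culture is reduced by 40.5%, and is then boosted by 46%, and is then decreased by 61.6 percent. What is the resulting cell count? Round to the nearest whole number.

Each change multiplies by a factor: 0.595 × 1.46 × 0.384 = 0.3335808.
77130 × 0.3335808 = 25729.087104 ≈ 25729.

25729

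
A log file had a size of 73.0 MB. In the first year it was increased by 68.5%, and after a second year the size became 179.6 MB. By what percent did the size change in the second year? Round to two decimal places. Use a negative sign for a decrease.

46.01%

After the first year: 73.0 × 1.685 = 123.005.
Second-year multiplier: 179.6 ÷ 123.005 ≈ 1.460103.
That is a change of 46.01%.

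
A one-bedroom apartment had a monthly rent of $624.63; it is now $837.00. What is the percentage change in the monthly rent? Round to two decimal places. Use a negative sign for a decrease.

Change: $837.00 − $624.63 = $212.37.
Relative to the original: $212.37 ÷ $624.63 ≈ 34.00%.

34.00%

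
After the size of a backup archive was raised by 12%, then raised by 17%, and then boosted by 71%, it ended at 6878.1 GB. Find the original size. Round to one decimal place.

Undoing the 71% increase: 6878.1 ÷ 1.71 ≈ 4022.280702.
Undoing the 17% increase: 4022.280702 ÷ 1.17 ≈ 3437.846754.
Undoing the 12% increase: 3437.846754 ÷ 1.12 ≈ 3069.5 GB.

3069.5 GB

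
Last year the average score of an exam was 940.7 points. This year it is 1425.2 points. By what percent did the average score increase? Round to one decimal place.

51.5%

Change: 1425.2 − 940.7 = 484.5.
Relative to the original: 484.5 ÷ 940.7 ≈ 51.5%.
So the average score increased by 51.5%.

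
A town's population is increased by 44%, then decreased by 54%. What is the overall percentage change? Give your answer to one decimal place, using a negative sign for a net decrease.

-33.8%

The combined multiplier is 1.44 × 0.46 = 0.6624.
That corresponds to a decrease of 33.8%.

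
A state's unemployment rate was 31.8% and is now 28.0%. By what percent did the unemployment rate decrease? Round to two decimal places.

The change is 28.0 − 31.8 = -3.8 percentage points.
Relative to the original 31.8%, that is -3.8 ÷ 31.8 ≈ -11.95%.
So the unemployment rate fell by 11.95%.

11.95%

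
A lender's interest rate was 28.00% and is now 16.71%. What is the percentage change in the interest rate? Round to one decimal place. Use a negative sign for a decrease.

-40.3%

The change is 16.71 − 28.00 = -11.29 percentage points.
Relative to the original 28.00%, that is -11.29 ÷ 28.00 ≈ -40.3%.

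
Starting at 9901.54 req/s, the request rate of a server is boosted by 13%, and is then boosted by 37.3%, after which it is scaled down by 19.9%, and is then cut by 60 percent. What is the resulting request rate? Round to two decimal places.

4922.03 req/s

Each change multiplies by a factor: 1.13 × 1.373 × 0.801 × 0.4 = 0.497097396.
9901.54 × 0.497097396 = 4922.02975038984 ≈ 4922.03.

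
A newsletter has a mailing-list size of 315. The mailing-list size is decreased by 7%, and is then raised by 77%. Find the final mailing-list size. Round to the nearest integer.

Each change multiplies by a factor: 0.93 × 1.77 = 1.6461.
315 × 1.6461 = 518.5215 ≈ 519.

519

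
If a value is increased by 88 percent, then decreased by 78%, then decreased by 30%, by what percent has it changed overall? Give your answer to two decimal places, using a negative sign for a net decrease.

-71.05%

An 88% increase multiplies by 1.88.
Then a 78% decrease: 1.88 × 0.22 = 0.4136.
Then a 30% decrease: 0.4136 × 0.7 = 0.28952.
Overall factor 0.28952, i.e. -71.05%.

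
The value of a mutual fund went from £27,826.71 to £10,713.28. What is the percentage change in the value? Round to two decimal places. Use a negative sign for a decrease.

Change: £10,713.28 − £27,826.71 = -£17,113.43.
Relative to the original: -£17,113.43 ÷ £27,826.71 ≈ -61.50%.

-61.50%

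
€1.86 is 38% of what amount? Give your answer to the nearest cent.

€4.89

€1.86 ÷ 0.38 ≈ €4.89.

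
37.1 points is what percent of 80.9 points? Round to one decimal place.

37.1 points ÷ 80.9 points ≈ 45.9%.

45.9%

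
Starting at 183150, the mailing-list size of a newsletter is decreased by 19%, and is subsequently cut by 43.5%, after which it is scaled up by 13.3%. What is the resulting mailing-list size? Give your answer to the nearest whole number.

94966

19% decrease: 183150 × 0.81 = 148351.5.
Apply the 43.5% decrease: 148351.5 × 0.565 = 83818.5975.
13.3% increase: 83818.5975 × 1.133 = 94966.4709675 ≈ 94966.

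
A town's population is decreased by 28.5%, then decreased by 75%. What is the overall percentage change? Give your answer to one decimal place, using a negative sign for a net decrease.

A 28.5% decrease multiplies by 0.715.
Then a 75% decrease: 0.715 × 0.25 = 0.17875.
Overall factor 0.17875, i.e. -82.1%.

-82.1%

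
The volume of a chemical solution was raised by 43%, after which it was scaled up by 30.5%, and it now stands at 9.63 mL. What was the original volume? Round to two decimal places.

5.16 mL

The overall multiplier applied was 1.43 × 1.305 = 1.86615.
So the original volume was 9.63 ÷ 1.86615 ≈ 5.16 mL.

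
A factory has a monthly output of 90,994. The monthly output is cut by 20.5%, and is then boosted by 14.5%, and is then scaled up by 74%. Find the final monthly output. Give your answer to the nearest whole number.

144,123

20.5% decrease: 90,994 × 0.795 = 72340.23.
Apply the 14.5% increase: 72340.23 × 1.145 = 82829.56335.
After the 74% increase: 82829.56335 × 1.74 = 144123.440229 ≈ 144,123.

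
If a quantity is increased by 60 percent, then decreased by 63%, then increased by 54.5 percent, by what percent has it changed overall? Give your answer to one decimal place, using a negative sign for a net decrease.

-8.5%

The combined multiplier is 1.6 × 0.37 × 1.545 = 0.91464.
That corresponds to a decrease of 8.5%.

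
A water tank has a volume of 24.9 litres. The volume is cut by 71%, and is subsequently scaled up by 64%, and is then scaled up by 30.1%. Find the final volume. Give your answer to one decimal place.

Each change multiplies by a factor: 0.29 × 1.64 × 1.301 = 0.6187556.
24.9 × 0.6187556 = 15.40701444 ≈ 15.4.

15.4 litres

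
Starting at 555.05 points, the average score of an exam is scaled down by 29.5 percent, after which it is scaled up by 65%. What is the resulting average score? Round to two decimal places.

645.66 points

Apply the 29.5% decrease: 555.05 × 0.705 = 391.31025.
65% increase: 391.31025 × 1.65 = 645.6619125 ≈ 645.66.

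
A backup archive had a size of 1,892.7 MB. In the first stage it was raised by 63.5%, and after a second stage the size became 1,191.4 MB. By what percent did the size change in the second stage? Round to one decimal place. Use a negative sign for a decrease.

After the first stage: 1,892.7 × 1.635 = 3094.5645.
Second-stage multiplier: 1,191.4 ÷ 3094.5645 ≈ 0.385.
That is a change of -61.5%.

-61.5%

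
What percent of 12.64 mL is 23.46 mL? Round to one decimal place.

23.46 mL ÷ 12.64 mL ≈ 185.6%.

185.6%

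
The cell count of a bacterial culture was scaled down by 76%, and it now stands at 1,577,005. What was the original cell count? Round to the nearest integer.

6,570,854

The overall multiplier applied was 0.24.
So the original cell count was 1,577,005 ÷ 0.24 ≈ 6,570,854.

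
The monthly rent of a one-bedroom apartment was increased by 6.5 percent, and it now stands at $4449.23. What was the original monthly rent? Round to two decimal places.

$4177.68

The overall multiplier applied was 1.065.
So the original monthly rent was $4449.23 ÷ 1.065 ≈ $4177.68.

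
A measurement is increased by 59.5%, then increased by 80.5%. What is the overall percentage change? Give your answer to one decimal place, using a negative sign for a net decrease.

187.9%

A 59.5% increase multiplies by 1.595.
Then an 80.5% increase: 1.595 × 1.805 = 2.878975.
Overall factor 2.878975, i.e. 187.9%.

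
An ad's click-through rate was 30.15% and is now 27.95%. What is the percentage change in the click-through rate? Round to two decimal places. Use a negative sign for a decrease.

-7.30%

The change is 27.95 − 30.15 = -2.20 percentage points.
Relative to the original 30.15%, that is -2.20 ÷ 30.15 ≈ -7.30%.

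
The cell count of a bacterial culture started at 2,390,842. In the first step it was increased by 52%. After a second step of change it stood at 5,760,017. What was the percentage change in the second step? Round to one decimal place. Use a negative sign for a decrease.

58.5%

After the first step: 2,390,842 × 1.52 = 3634079.84.
Second-step multiplier: 5,760,017 ÷ 3634079.84 ≈ 1.585.
That is a change of 58.5%.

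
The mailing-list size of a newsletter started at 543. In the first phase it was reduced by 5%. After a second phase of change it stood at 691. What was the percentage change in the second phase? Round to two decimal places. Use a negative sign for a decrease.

After the first phase: 543 × 0.95 = 515.85.
Second-phase multiplier: 691 ÷ 515.85 ≈ 1.339537.
That is a change of 33.95%.

33.95%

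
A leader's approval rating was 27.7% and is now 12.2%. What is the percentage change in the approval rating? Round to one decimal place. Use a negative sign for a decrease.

-56.0%

The change is 12.2 − 27.7 = -15.5 percentage points.
Relative to the original 27.7%, that is -15.5 ÷ 27.7 ≈ -56.0%.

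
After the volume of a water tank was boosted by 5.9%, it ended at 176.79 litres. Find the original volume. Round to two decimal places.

166.94 litres

The overall multiplier applied was 1.059.
So the original volume was 176.79 ÷ 1.059 ≈ 166.94 litres.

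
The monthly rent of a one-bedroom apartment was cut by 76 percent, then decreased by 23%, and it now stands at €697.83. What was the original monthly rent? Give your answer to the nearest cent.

Undoing the 23% decrease: €697.83 ÷ 0.77 ≈ €906.272727.
Undoing the 76% decrease: €906.272727 ÷ 0.24 ≈ €3776.14.

€3776.14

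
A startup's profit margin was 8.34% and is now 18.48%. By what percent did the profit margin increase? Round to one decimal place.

121.6%

The change is 18.48 − 8.34 = 10.14 percentage points.
Relative to the original 8.34%, that is 10.14 ÷ 8.34 ≈ 121.6%.
So the profit margin rose by 121.6%.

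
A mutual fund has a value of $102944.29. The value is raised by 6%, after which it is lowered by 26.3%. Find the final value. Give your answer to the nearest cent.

Each change multiplies by a factor: 1.06 × 0.737 = 0.78122.
$102944.29 × 0.78122 = $80422.1382338 ≈ $80422.14.

$80422.14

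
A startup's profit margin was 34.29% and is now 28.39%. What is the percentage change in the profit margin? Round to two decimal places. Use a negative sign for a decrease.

The change is 28.39 − 34.29 = -5.90 percentage points.
Relative to the original 34.29%, that is -5.90 ÷ 34.29 ≈ -17.21%.

-17.21%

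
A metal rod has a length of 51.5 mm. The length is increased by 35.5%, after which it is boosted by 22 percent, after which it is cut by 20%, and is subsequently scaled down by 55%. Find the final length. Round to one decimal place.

Apply the 35.5% increase: 51.5 × 1.355 = 69.7825.
After the 22% increase: 69.7825 × 1.22 = 85.13465.
20% decrease: 85.13465 × 0.8 = 68.10772.
After the 55% decrease: 68.10772 × 0.45 = 30.648474 ≈ 30.6.

30.6 mm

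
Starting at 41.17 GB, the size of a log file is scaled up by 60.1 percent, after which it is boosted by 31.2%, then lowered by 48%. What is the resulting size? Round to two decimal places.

44.97 GB

60.1% increase: 41.17 × 1.601 = 65.91317.
After the 31.2% increase: 65.91317 × 1.312 = 86.47807904.
48% decrease: 86.47807904 × 0.52 = 44.9686011008 ≈ 44.97.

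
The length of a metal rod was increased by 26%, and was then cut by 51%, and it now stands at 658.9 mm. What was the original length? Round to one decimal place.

The overall multiplier applied was 1.26 × 0.49 = 0.6174.
So the original length was 658.9 ÷ 0.6174 ≈ 1,067.2 mm.

1,067.2 mm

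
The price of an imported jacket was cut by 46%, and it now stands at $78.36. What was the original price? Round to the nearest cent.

The overall multiplier applied was 0.54.
So the original price was $78.36 ÷ 0.54 ≈ $145.11.

$145.11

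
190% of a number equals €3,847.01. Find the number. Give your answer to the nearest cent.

€2,024.74

€3,847.01 ÷ 1.9 ≈ €2,024.74.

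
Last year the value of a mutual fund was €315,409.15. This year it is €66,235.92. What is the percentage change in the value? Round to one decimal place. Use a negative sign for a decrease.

Change: €66,235.92 − €315,409.15 = -€249,173.23.
Relative to the original: -€249,173.23 ÷ €315,409.15 ≈ -79.0%.

-79.0%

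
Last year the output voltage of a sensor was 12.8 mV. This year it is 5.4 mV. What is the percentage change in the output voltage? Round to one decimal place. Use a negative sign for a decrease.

-57.8%

Change: 5.4 − 12.8 = -7.4.
Relative to the original: -7.4 ÷ 12.8 ≈ -57.8%.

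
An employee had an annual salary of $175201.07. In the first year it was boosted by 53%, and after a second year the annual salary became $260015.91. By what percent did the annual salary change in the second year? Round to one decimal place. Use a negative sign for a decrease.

After the first year: $175201.07 × 1.53 = $268057.6371.
Second-year multiplier: $260015.91 ÷ $268057.6371 ≈ 0.97.
That is a change of -3.0%.

-3.0%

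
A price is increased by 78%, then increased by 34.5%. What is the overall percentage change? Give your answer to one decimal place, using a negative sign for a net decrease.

139.4%

The combined multiplier is 1.78 × 1.345 = 2.3941.
That corresponds to an increase of 139.4%.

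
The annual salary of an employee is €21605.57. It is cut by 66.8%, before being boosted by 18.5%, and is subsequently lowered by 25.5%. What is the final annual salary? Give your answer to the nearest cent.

€6332.55

Each change multiplies by a factor: 0.332 × 1.185 × 0.745 = 0.2930979.
€21605.57 × 0.2930979 = €6332.547195303 ≈ €6332.55.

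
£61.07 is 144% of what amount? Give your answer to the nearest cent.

£42.41

£61.07 ÷ 1.44 ≈ £42.41.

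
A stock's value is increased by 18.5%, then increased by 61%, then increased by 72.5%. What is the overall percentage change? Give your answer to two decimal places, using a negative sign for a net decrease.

229.10%

An 18.5% increase multiplies by 1.185.
Then a 61% increase: 1.185 × 1.61 = 1.90785.
Then a 72.5% increase: 1.90785 × 1.725 = 3.29104125.
Overall factor 3.29104125, i.e. 229.10%.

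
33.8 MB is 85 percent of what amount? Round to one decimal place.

33.8 MB ÷ 0.85 ≈ 39.8 MB.

39.8 MB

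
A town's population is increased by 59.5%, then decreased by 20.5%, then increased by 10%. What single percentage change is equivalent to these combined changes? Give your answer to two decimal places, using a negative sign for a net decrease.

39.48%

A 59.5% increase multiplies by 1.595.
Then a 20.5% decrease: 1.595 × 0.795 = 1.268025.
Then a 10% increase: 1.268025 × 1.1 = 1.3948275.
Overall factor 1.3948275, i.e. 39.48%.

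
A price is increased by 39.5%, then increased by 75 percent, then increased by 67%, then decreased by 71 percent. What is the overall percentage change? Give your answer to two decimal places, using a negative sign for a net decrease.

18.23%

A 39.5% increase multiplies by 1.395.
Then a 75% increase: 1.395 × 1.75 = 2.44125.
Then a 67% increase: 2.44125 × 1.67 = 4.0768875.
Then a 71% decrease: 4.0768875 × 0.29 = 1.182297375.
Overall factor 1.182297375, i.e. 18.23%.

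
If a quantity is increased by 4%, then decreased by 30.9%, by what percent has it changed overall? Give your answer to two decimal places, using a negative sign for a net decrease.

-28.14%

The combined multiplier is 1.04 × 0.691 = 0.71864.
That corresponds to a decrease of 28.14%.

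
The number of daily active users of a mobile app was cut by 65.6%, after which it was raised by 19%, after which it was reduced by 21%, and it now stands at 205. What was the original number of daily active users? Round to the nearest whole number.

634

The overall multiplier applied was 0.344 × 1.19 × 0.79 = 0.3233944.
So the original number of daily active users was 205 ÷ 0.3233944 ≈ 634.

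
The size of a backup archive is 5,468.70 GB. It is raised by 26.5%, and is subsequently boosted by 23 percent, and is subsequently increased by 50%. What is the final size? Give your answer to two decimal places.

Each change multiplies by a factor: 1.265 × 1.23 × 1.5 = 2.333925.
5,468.70 × 2.333925 = 12763.5356475 ≈ 12,763.54.

12,763.54 GB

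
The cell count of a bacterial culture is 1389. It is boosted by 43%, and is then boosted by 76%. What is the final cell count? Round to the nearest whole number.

43% increase: 1389 × 1.43 = 1986.27.
76% increase: 1986.27 × 1.76 = 3495.8352 ≈ 3496.

3496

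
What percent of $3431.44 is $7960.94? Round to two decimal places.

$7960.94 ÷ $3431.44 ≈ 232.00%.

232.00%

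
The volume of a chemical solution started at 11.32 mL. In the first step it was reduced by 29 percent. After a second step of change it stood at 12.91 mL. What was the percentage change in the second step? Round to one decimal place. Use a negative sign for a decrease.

60.6%

After the first step: 11.32 × 0.71 = 8.0372.
Second-step multiplier: 12.91 ÷ 8.0372 ≈ 1.60628.
That is a change of 60.6%.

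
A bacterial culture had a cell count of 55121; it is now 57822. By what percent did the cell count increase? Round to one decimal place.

4.9%

Change: 57822 − 55121 = 2701.
Relative to the original: 2701 ÷ 55121 ≈ 4.9%.
So the cell count increased by 4.9%.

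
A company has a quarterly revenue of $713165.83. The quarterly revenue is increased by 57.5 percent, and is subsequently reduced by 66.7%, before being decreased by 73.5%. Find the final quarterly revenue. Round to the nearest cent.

$99119.98

After the 57.5% increase: $713165.83 × 1.575 = $1123236.18225.
66.7% decrease: $1123236.18225 × 0.333 = $374037.64868925.
73.5% decrease: $374037.64868925 × 0.265 = $99119.97690265125 ≈ $99119.98.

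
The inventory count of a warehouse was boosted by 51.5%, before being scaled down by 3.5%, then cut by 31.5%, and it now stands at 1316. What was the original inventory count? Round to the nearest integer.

Undoing the 31.5% decrease: 1316 ÷ 0.685 ≈ 1921.167883.
Undoing the 3.5% decrease: 1921.167883 ÷ 0.965 ≈ 1990.847547.
Undoing the 51.5% increase: 1990.847547 ÷ 1.515 ≈ 1314.

1314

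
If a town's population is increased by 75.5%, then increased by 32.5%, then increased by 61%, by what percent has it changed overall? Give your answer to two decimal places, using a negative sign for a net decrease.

The combined multiplier is 1.755 × 1.325 × 1.61 = 3.74385375.
That corresponds to an increase of 274.39%.

274.39%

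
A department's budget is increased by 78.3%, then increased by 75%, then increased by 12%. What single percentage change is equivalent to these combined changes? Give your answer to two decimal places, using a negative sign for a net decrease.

249.47%

The combined multiplier is 1.783 × 1.75 × 1.12 = 3.49468.
That corresponds to an increase of 249.47%.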